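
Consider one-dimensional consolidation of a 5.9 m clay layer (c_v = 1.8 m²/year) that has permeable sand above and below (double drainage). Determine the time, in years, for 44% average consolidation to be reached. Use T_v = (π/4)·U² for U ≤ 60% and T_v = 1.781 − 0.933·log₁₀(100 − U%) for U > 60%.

Drainage path length: H_d = H/2 = 2.95 m (double drainage).
U ≤ 60%: T_v = (π/4)·U² = (π/4)×0.44² = 0.15205.
t = T_v·H_d²/c_v = 0.15205×2.95²/1.8 = 0.7351 years.

t ≈ 0.735 years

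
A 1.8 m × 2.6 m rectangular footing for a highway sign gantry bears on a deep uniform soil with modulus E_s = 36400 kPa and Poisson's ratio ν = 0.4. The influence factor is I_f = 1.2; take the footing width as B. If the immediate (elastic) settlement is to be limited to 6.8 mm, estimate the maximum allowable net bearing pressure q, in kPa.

q ≈ 136 kPa

S_e = q·B·(1−ν²)/E_s · I_f  ⇒  q = S_e·E_s / (B·(1−ν²)·I_f).
q = 0.0068 × 36400 / (1.8 × 0.84 × 1.2) = 136.4 kPa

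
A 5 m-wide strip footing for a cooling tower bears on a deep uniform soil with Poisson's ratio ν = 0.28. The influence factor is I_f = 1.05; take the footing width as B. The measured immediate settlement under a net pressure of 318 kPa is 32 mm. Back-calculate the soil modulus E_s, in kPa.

S_e = q·B·(1−ν²)/E_s · I_f  ⇒  E_s = q·B·(1−ν²)·I_f / S_e.
E_s = 318 × 5 × 0.9216 × 1.05 / 0.032 = 48080 kPa

E_s ≈ 48100 kPa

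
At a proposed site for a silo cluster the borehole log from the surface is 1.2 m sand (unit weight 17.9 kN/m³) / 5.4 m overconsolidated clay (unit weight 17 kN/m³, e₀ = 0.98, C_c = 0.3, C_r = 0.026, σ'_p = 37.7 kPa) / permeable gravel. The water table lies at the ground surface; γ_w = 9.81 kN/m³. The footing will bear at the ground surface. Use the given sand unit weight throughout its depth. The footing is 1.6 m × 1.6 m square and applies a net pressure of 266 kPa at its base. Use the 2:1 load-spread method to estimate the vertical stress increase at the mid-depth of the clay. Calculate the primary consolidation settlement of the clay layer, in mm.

S_c ≈ 120 mm

Mid-depth of clay below the ground surface: z = 1.2 + 5.4/2 = 3.9 m.
Total vertical stress at mid-clay: σ_v = 17.9×1.2 + 17×2.7 = 67.38 kPa.
Pore pressure: u = 9.81×(3.9 − 0) = 38.259 kPa.
Initial effective stress: σ'_0 = σ_v − u = 67.38 − 38.259 = 29.121 kPa.
Stress increase at mid-clay by the 2:1 spreading method:
Δσ = qBL/((B+z)(L+z)) = 266×1.6×1.6/((1.6+3.9)(1.6+3.9)) = 22.511 kPa
Final effective stress: σ'_f = 29.121 + 22.511 = 51.632 kPa.
σ'_f = 51.632 > σ'_p = 37.7 kPa, so the stress path crosses the preconsolidation pressure — recompression up to σ'_p, then virgin compression beyond:
S_c = H/(1+e₀)·[C_r·log₁₀(σ'_p/σ'_0) + C_c·log₁₀(σ'_f/σ'_p)]
    = 5.4/1.98 × [0.026×log₁₀(37.7/29.121) + 0.3×log₁₀(51.632/37.7)]
    = 2.7273 × [0.0029155 + 0.040973] = 0.1197 m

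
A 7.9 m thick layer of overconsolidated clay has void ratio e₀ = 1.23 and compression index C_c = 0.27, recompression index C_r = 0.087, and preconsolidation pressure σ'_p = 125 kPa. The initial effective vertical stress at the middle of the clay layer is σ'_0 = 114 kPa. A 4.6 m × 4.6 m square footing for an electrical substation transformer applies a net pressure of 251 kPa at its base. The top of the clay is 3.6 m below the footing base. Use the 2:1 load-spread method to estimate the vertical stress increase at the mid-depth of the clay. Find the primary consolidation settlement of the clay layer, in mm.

S_c ≈ 88 mm

Mid-depth of clay below the footing base: z = 3.6 + 7.9/2 = 7.55 m.
Stress increase at mid-clay by the 2:1 spreading method:
Δσ = qBL/((B+z)(L+z)) = 251×4.6×4.6/((4.6+7.55)(4.6+7.55)) = 35.978 kPa
Final effective stress: σ'_f = 114 + 35.978 = 149.98 kPa.
σ'_f = 149.98 > σ'_p = 125 kPa, so the stress path crosses the preconsolidation pressure — recompression up to σ'_p, then virgin compression beyond:
S_c = H/(1+e₀)·[C_r·log₁₀(σ'_p/σ'_0) + C_c·log₁₀(σ'_f/σ'_p)]
    = 7.9/2.23 × [0.087×log₁₀(125/114) + 0.27×log₁₀(149.98/125)]
    = 3.5426 × [0.0034804 + 0.021363] = 0.08801 m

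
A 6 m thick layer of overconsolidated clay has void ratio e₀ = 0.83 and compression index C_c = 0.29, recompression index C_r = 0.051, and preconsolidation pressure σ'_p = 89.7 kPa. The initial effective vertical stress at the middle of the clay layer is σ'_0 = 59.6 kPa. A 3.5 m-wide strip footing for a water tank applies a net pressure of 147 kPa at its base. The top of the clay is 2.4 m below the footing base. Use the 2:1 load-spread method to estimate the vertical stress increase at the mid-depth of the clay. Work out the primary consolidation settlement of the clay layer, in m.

S_c ≈ 0.141 m

Mid-depth of clay below the footing base: z = 2.4 + 6/2 = 5.4 m.
Stress increase at mid-clay by the 2:1 spreading method:
Δσ = qB/(B+z) = 147×3.5/(3.5+5.4) = 57.809 kPa
Final effective stress: σ'_f = 59.6 + 57.809 = 117.41 kPa.
σ'_f = 117.41 > σ'_p = 89.7 kPa, so the stress path crosses the preconsolidation pressure — recompression up to σ'_p, then virgin compression beyond:
S_c = H/(1+e₀)·[C_r·log₁₀(σ'_p/σ'_0) + C_c·log₁₀(σ'_f/σ'_p)]
    = 6/1.83 × [0.051×log₁₀(89.7/59.6) + 0.29×log₁₀(117.41/89.7)]
    = 3.2787 × [0.0090549 + 0.033905] = 0.1409 m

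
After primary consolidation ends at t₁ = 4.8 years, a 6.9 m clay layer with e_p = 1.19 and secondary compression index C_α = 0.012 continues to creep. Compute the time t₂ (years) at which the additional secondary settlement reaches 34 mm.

t₂ ≈ 38.1 years

S_s = C_α·H/(1+e_p)·log₁₀(t₂/t₁) ⇒ log₁₀(t₂/t₁) = S_s·(1+e_p)/(C_α·H).
log₁₀(t₂/t₁) = 0.034 × (1+1.19) / (0.012×6.9) = 0.8993
t₂ = t₁ × 10^0.8993 = 4.8 × 7.93 = 38.06 years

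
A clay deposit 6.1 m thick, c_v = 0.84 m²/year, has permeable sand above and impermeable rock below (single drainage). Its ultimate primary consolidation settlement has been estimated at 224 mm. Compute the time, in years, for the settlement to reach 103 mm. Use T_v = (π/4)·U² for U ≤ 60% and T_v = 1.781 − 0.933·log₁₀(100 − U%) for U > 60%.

Drainage path length: H_d = H = 6.1 m (single drainage).
U = S(t)/S_ult = 103/224 = 0.4598.
U ≤ 60%: T_v = (π/4)·U² = (π/4)×0.45982² = 0.16606.
t = T_v·H_d²/c_v = 0.16606×6.1²/0.84 = 7.356 years.

t ≈ 7.36 years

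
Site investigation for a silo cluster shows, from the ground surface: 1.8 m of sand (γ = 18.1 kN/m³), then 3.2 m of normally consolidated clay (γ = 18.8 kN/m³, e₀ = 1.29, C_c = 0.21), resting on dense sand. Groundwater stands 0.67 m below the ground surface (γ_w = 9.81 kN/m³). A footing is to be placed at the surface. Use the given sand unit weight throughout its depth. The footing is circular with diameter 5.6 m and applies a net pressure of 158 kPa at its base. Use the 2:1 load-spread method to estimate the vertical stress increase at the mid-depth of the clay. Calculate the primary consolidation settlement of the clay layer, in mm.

S_c ≈ 127 mm

Mid-depth of clay below the ground surface: z = 1.8 + 3.2/2 = 3.4 m.
Total vertical stress at mid-clay: σ_v = 18.1×1.8 + 18.8×1.6 = 62.66 kPa.
Pore pressure: u = 9.81×(3.4 − 0.67) = 26.781 kPa.
Initial effective stress: σ'_0 = σ_v − u = 62.66 − 26.781 = 35.879 kPa.
Stress increase at mid-clay by the 2:1 spreading method:
Δσ ≈ qD²/(D+z)² = 158×5.6²/(5.6+3.4)² = 61.171 kPa
Final effective stress: σ'_f = σ'_0 + Δσ = 35.879 + 61.171 = 97.05 kPa.
Normally consolidated clay, so the full stress increment lies on the virgin compression line:
S_c = C_c·H/(1+e₀)·log₁₀(σ'_f/σ'_0) = 0.21×3.2/(1+1.29)×log₁₀(97.05/35.879)
    = 0.29345 × 0.43216 = 0.1268 m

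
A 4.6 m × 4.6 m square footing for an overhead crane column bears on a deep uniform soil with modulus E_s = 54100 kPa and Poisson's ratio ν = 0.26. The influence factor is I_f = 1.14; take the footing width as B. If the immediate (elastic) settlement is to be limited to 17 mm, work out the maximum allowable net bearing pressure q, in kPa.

q ≈ 188 kPa

S_e = q·B·(1−ν²)/E_s · I_f  ⇒  q = S_e·E_s / (B·(1−ν²)·I_f).
q = 0.017 × 54100 / (4.6 × 0.9324 × 1.14) = 188.1 kPa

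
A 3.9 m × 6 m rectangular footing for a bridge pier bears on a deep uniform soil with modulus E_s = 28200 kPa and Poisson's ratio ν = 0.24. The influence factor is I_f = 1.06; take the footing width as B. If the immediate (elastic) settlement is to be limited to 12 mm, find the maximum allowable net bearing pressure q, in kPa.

S_e = q·B·(1−ν²)/E_s · I_f  ⇒  q = S_e·E_s / (B·(1−ν²)·I_f).
q = 0.012 × 28200 / (3.9 × 0.9424 × 1.06) = 86.86 kPa

q ≈ 86.9 kPa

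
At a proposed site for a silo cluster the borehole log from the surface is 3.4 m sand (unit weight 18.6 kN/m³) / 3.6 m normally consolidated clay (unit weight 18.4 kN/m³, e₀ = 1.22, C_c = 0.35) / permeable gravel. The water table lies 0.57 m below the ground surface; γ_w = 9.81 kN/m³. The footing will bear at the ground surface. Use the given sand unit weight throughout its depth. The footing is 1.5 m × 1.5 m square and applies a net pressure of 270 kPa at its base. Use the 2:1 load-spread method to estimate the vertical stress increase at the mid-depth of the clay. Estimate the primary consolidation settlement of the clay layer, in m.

Mid-depth of clay below the ground surface: z = 3.4 + 3.6/2 = 5.2 m.
Total vertical stress at mid-clay: σ_v = 18.6×3.4 + 18.4×1.8 = 96.36 kPa.
Pore pressure: u = 9.81×(5.2 − 0.57) = 45.42 kPa.
Initial effective stress: σ'_0 = σ_v − u = 96.36 − 45.42 = 50.94 kPa.
Stress increase at mid-clay by the 2:1 spreading method:
Δσ = qBL/((B+z)(L+z)) = 270×1.5×1.5/((1.5+5.2)(1.5+5.2)) = 13.533 kPa
Final effective stress: σ'_f = σ'_0 + Δσ = 50.94 + 13.533 = 64.473 kPa.
Normally consolidated clay, so the full stress increment lies on the virgin compression line:
S_c = C_c·H/(1+e₀)·log₁₀(σ'_f/σ'_0) = 0.35×3.6/(1+1.22)×log₁₀(64.473/50.94)
    = 0.56757 × 0.10232 = 0.05807 m

S_c ≈ 0.0581 m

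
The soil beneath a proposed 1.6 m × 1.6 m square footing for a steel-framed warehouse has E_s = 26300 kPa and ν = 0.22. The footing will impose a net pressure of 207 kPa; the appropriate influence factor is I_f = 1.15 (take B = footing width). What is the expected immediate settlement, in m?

S_e ≈ 0.0138 m

Immediate (elastic) settlement: S_e = q·B·(1−ν²)/E_s · I_f.
S_e = 207 × 1.6 × (1 − 0.22²) / 26300 × 1.15
    = 207 × 1.6 × 0.9516 / 26300 × 1.15
    = 0.01378 m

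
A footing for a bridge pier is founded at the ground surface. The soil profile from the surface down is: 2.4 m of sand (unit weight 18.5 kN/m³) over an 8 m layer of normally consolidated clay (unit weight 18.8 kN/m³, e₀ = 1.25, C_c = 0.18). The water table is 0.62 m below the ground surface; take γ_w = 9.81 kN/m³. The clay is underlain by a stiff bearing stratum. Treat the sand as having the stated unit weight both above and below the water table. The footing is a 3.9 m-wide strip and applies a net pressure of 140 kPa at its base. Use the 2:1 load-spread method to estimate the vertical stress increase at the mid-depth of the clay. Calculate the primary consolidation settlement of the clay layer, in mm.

S_c ≈ 170 mm

Mid-depth of clay below the ground surface: z = 2.4 + 8/2 = 6.4 m.
Total vertical stress at mid-clay: σ_v = 18.5×2.4 + 18.8×4 = 119.6 kPa.
Pore pressure: u = 9.81×(6.4 − 0.62) = 56.702 kPa.
Initial effective stress: σ'_0 = σ_v − u = 119.6 − 56.702 = 62.898 kPa.
Stress increase at mid-clay by the 2:1 spreading method:
Δσ = qB/(B+z) = 140×3.9/(3.9+6.4) = 53.01 kPa
Final effective stress: σ'_f = σ'_0 + Δσ = 62.898 + 53.01 = 115.91 kPa.
Normally consolidated clay, so the full stress increment lies on the virgin compression line:
S_c = C_c·H/(1+e₀)·log₁₀(σ'_f/σ'_0) = 0.18×8/(1+1.25)×log₁₀(115.91/62.898)
    = 0.64 × 0.26548 = 0.1699 m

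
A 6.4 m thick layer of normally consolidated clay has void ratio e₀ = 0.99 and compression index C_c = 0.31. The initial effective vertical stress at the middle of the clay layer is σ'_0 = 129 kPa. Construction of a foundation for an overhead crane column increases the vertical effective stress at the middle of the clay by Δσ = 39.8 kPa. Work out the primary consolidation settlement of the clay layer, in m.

S_c ≈ 0.116 m

Final effective stress: σ'_f = σ'_0 + Δσ = 129 + 39.8 = 168.8 kPa.
Normally consolidated clay, so the full stress increment lies on the virgin compression line:
S_c = C_c·H/(1+e₀)·log₁₀(σ'_f/σ'_0) = 0.31×6.4/(1+0.99)×log₁₀(168.8/129)
    = 0.99698 × 0.11678 = 0.1164 m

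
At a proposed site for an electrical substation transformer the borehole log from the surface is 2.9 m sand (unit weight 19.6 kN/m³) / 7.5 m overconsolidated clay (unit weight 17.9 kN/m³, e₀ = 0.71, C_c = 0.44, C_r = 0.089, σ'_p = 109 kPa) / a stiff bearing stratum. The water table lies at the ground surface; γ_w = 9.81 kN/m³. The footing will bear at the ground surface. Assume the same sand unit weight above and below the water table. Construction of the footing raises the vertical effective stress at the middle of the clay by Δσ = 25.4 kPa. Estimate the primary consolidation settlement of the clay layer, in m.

S_c ≈ 0.0609 m

Mid-depth of clay below the ground surface: z = 2.9 + 7.5/2 = 6.65 m.
Total vertical stress at mid-clay: σ_v = 19.6×2.9 + 17.9×3.75 = 123.97 kPa.
Pore pressure: u = 9.81×(6.65 − 0) = 65.237 kPa.
Initial effective stress: σ'_0 = σ_v − u = 123.97 − 65.237 = 58.733 kPa.
Final effective stress: σ'_f = 58.733 + 25.4 = 84.133 kPa.
σ'_f = 84.133 ≤ σ'_p = 109 kPa, so the clay remains overconsolidated and only the recompression index applies:
S_c = C_r·H/(1+e₀)·log₁₀(σ'_f/σ'_0) = 0.089×7.5/1.71×log₁₀(84.133/58.733)
    = 0.39035 × 0.15608 = 0.06093 m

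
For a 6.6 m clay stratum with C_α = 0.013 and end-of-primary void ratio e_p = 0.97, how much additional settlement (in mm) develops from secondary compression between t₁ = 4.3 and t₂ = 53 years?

S_s ≈ 47.5 mm

Secondary compression: S_s = C_α·H/(1+e_p)·log₁₀(t₂/t₁)
S_s = 0.013×6.6/(1+0.97)×log₁₀(53/4.3)
    = 0.04355 × 1.091 = 0.04751 m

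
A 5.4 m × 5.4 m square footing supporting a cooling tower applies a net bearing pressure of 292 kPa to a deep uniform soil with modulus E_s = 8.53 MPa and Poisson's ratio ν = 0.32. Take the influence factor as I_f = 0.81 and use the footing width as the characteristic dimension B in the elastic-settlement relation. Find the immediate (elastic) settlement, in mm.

Immediate (elastic) settlement: S_e = q·B·(1−ν²)/E_s · I_f.
E_s = 8.53 MPa = 8530 kPa.
S_e = 292 × 5.4 × (1 − 0.32²) / 8530 × 0.81
    = 292 × 5.4 × 0.8976 / 8530 × 0.81
    = 0.1344 m = 134.4 mm

S_e ≈ 134 mm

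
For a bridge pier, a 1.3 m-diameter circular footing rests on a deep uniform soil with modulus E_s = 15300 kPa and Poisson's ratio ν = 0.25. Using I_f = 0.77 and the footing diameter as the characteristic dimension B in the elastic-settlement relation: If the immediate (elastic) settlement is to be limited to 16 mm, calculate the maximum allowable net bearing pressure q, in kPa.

q ≈ 261 kPa

S_e = q·B·(1−ν²)/E_s · I_f  ⇒  q = S_e·E_s / (B·(1−ν²)·I_f).
q = 0.016 × 15300 / (1.3 × 0.9375 × 0.77) = 260.9 kPa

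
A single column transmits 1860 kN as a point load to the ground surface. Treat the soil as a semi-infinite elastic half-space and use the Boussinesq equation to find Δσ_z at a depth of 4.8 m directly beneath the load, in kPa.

Boussinesq vertical stress below a point load on an elastic half-space:
Δσ_z = 3P/(2πz²) · [1 + (r/z)²]^(−5/2)
r/z = 0/4.8 = 0; [1+(r/z)²]^(−5/2) = 1.
Δσ_z = 3×1860/(2π×4.8²) × 1 = 38.545 × 1 = 38.55 kPa

Δσ_z ≈ 38.5 kPa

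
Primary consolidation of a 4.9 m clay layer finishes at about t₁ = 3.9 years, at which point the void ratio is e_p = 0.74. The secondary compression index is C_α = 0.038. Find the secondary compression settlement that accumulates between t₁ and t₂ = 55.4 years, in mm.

Secondary compression: S_s = C_α·H/(1+e_p)·log₁₀(t₂/t₁)
S_s = 0.038×4.9/(1+0.74)×log₁₀(55.4/3.9)
    = 0.107 × 1.152 = 0.1233 m

S_s ≈ 123 mm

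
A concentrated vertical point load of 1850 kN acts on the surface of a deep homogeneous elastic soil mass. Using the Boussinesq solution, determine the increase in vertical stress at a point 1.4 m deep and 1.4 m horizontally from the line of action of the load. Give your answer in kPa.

Boussinesq vertical stress below a point load on an elastic half-space:
Δσ_z = 3P/(2πz²) · [1 + (r/z)²]^(−5/2)
r/z = 1.4/1.4 = 1; [1+(r/z)²]^(−5/2) = 0.17678.
Δσ_z = 3×1850/(2π×1.4²) × 0.17678 = 450.67 × 0.17678 = 79.67 kPa

Δσ_z ≈ 79.7 kPa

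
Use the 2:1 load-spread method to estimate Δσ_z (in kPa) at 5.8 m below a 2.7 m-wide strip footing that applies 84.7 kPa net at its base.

Δσ_z ≈ 26.9 kPa

By the 2:1 method the load spreads at 1 horizontal : 2 vertical, so at depth z the loaded area has grown by z in each plan dimension:
Δσ = qB/(B+z) = 84.7×2.7/(2.7+5.8) = 26.905 kPa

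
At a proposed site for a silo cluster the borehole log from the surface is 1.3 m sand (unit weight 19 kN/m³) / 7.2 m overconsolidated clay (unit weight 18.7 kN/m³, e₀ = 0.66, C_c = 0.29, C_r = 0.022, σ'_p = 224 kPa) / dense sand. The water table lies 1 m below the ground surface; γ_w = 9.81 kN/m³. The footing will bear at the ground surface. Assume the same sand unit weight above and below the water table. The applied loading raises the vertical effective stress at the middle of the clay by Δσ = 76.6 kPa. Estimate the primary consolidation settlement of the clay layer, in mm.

S_c ≈ 36.7 mm

Mid-depth of clay below the ground surface: z = 1.3 + 7.2/2 = 4.9 m.
Total vertical stress at mid-clay: σ_v = 19×1.3 + 18.7×3.6 = 92.02 kPa.
Pore pressure: u = 9.81×(4.9 − 1) = 38.259 kPa.
Initial effective stress: σ'_0 = σ_v − u = 92.02 − 38.259 = 53.761 kPa.
Final effective stress: σ'_f = 53.761 + 76.6 = 130.36 kPa.
σ'_f = 130.36 ≤ σ'_p = 224 kPa, so the clay remains overconsolidated and only the recompression index applies:
S_c = C_r·H/(1+e₀)·log₁₀(σ'_f/σ'_0) = 0.022×7.2/1.66×log₁₀(130.36/53.761)
    = 0.095421 × 0.38468 = 0.03671 m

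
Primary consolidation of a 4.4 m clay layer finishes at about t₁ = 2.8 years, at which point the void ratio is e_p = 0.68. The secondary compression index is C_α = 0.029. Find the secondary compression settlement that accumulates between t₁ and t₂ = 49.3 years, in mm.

Secondary compression: S_s = C_α·H/(1+e_p)·log₁₀(t₂/t₁)
S_s = 0.029×4.4/(1+0.68)×log₁₀(49.3/2.8)
    = 0.07595 × 1.246 = 0.09461 m

S_s ≈ 94.6 mm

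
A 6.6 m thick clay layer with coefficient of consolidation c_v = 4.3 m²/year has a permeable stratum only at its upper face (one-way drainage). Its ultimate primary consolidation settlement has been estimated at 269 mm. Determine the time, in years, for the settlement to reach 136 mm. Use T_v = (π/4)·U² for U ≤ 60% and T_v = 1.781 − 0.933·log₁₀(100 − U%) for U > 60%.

t ≈ 2.03 years

Drainage path length: H_d = H = 6.6 m (single drainage).
U = S(t)/S_ult = 136/269 = 0.5056.
U ≤ 60%: T_v = (π/4)·U² = (π/4)×0.50558² = 0.20075.
t = T_v·H_d²/c_v = 0.20075×6.6²/4.3 = 2.034 years.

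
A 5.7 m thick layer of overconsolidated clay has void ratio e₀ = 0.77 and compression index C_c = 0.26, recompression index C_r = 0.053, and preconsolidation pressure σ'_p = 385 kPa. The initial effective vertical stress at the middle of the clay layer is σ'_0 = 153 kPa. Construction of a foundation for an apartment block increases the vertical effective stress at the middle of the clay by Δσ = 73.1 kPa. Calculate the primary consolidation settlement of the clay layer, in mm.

S_c ≈ 28.9 mm

Final effective stress: σ'_f = 153 + 73.1 = 226.1 kPa.
σ'_f = 226.1 ≤ σ'_p = 385 kPa, so the clay remains overconsolidated and only the recompression index applies:
S_c = C_r·H/(1+e₀)·log₁₀(σ'_f/σ'_0) = 0.053×5.7/1.77×log₁₀(226.1/153)
    = 0.17068 × 0.16961 = 0.02895 m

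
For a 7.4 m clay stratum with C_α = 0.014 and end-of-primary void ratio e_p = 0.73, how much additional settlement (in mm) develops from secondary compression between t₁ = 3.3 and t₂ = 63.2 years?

Secondary compression: S_s = C_α·H/(1+e_p)·log₁₀(t₂/t₁)
S_s = 0.014×7.4/(1+0.73)×log₁₀(63.2/3.3)
    = 0.05988 × 1.282 = 0.07678 m

S_s ≈ 76.8 mm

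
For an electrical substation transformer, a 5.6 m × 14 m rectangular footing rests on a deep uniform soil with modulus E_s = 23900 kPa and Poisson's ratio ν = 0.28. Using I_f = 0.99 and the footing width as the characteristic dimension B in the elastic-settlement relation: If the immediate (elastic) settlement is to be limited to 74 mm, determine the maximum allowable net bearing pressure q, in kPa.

q ≈ 346 kPa

S_e = q·B·(1−ν²)/E_s · I_f  ⇒  q = S_e·E_s / (B·(1−ν²)·I_f).
q = 0.074 × 23900 / (5.6 × 0.9216 × 0.99) = 346.1 kPa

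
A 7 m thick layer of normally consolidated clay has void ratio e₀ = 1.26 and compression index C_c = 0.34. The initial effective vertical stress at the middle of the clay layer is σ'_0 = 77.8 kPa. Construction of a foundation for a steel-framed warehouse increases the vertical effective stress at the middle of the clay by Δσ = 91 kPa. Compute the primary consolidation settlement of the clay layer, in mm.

Final effective stress: σ'_f = σ'_0 + Δσ = 77.8 + 91 = 168.8 kPa.
Normally consolidated clay, so the full stress increment lies on the virgin compression line:
S_c = C_c·H/(1+e₀)·log₁₀(σ'_f/σ'_0) = 0.34×7/(1+1.26)×log₁₀(168.8/77.8)
    = 1.0531 × 0.33639 = 0.3543 m

S_c ≈ 354 mm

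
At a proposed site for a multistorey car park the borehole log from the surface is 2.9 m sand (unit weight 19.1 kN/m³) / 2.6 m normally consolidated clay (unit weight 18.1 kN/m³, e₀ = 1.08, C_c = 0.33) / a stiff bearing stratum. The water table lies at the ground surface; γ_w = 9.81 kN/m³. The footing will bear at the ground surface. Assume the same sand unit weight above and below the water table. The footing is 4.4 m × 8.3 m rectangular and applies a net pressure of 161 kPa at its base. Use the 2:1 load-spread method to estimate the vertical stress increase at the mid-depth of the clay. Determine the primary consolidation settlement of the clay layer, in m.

S_c ≈ 0.161 m

Mid-depth of clay below the ground surface: z = 2.9 + 2.6/2 = 4.2 m.
Total vertical stress at mid-clay: σ_v = 19.1×2.9 + 18.1×1.3 = 78.92 kPa.
Pore pressure: u = 9.81×(4.2 − 0) = 41.202 kPa.
Initial effective stress: σ'_0 = σ_v − u = 78.92 − 41.202 = 37.718 kPa.
Stress increase at mid-clay by the 2:1 spreading method:
Δσ = qBL/((B+z)(L+z)) = 161×4.4×8.3/((4.4+4.2)(8.3+4.2)) = 54.695 kPa
Final effective stress: σ'_f = σ'_0 + Δσ = 37.718 + 54.695 = 92.413 kPa.
Normally consolidated clay, so the full stress increment lies on the virgin compression line:
S_c = C_c·H/(1+e₀)·log₁₀(σ'_f/σ'_0) = 0.33×2.6/(1+1.08)×log₁₀(92.413/37.718)
    = 0.4125 × 0.38918 = 0.1605 m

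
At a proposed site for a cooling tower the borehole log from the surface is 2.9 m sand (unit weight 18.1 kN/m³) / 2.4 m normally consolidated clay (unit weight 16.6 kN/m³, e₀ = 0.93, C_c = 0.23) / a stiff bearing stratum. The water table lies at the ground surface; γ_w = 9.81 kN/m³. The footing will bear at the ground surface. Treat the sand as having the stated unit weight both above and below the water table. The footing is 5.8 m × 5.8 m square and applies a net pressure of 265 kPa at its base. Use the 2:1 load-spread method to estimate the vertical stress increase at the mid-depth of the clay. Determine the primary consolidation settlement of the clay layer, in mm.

S_c ≈ 167 mm

Mid-depth of clay below the ground surface: z = 2.9 + 2.4/2 = 4.1 m.
Total vertical stress at mid-clay: σ_v = 18.1×2.9 + 16.6×1.2 = 72.41 kPa.
Pore pressure: u = 9.81×(4.1 − 0) = 40.221 kPa.
Initial effective stress: σ'_0 = σ_v − u = 72.41 − 40.221 = 32.189 kPa.
Stress increase at mid-clay by the 2:1 spreading method:
Δσ = qBL/((B+z)(L+z)) = 265×5.8×5.8/((5.8+4.1)(5.8+4.1)) = 90.956 kPa
Final effective stress: σ'_f = σ'_0 + Δσ = 32.189 + 90.956 = 123.15 kPa.
Normally consolidated clay, so the full stress increment lies on the virgin compression line:
S_c = C_c·H/(1+e₀)·log₁₀(σ'_f/σ'_0) = 0.23×2.4/(1+0.93)×log₁₀(123.15/32.189)
    = 0.28601 × 0.58273 = 0.1667 m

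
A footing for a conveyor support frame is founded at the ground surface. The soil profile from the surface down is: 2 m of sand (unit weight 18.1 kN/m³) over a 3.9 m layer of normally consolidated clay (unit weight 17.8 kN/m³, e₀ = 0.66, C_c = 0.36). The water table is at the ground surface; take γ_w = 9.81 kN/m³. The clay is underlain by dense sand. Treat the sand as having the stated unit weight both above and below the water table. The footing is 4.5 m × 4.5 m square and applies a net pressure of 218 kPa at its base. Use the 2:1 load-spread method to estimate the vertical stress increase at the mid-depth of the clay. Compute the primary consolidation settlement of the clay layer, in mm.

S_c ≈ 394 mm

Mid-depth of clay below the ground surface: z = 2 + 3.9/2 = 3.95 m.
Total vertical stress at mid-clay: σ_v = 18.1×2 + 17.8×1.95 = 70.91 kPa.
Pore pressure: u = 9.81×(3.95 − 0) = 38.75 kPa.
Initial effective stress: σ'_0 = σ_v − u = 70.91 − 38.75 = 32.16 kPa.
Stress increase at mid-clay by the 2:1 spreading method:
Δσ = qBL/((B+z)(L+z)) = 218×4.5×4.5/((4.5+3.95)(4.5+3.95)) = 61.826 kPa
Final effective stress: σ'_f = σ'_0 + Δσ = 32.16 + 61.826 = 93.986 kPa.
Normally consolidated clay, so the full stress increment lies on the virgin compression line:
S_c = C_c·H/(1+e₀)·log₁₀(σ'_f/σ'_0) = 0.36×3.9/(1+0.66)×log₁₀(93.986/32.16)
    = 0.84578 × 0.46575 = 0.3939 m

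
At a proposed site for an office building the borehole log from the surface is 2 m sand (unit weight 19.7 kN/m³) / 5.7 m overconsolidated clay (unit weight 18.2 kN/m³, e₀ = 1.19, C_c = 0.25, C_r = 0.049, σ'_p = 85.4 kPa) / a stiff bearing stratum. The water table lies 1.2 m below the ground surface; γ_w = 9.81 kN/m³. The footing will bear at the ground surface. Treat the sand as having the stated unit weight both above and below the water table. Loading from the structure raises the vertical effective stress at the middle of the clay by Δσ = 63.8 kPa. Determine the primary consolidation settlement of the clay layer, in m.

Mid-depth of clay below the ground surface: z = 2 + 5.7/2 = 4.85 m.
Total vertical stress at mid-clay: σ_v = 19.7×2 + 18.2×2.85 = 91.27 kPa.
Pore pressure: u = 9.81×(4.85 − 1.2) = 35.806 kPa.
Initial effective stress: σ'_0 = σ_v − u = 91.27 − 35.806 = 55.464 kPa.
Final effective stress: σ'_f = 55.464 + 63.8 = 119.26 kPa.
σ'_f = 119.26 > σ'_p = 85.4 kPa, so the stress path crosses the preconsolidation pressure — recompression up to σ'_p, then virgin compression beyond:
S_c = H/(1+e₀)·[C_r·log₁₀(σ'_p/σ'_0) + C_c·log₁₀(σ'_f/σ'_p)]
    = 5.7/2.19 × [0.049×log₁₀(85.4/55.464) + 0.25×log₁₀(119.26/85.4)]
    = 2.6027 × [0.0091849 + 0.036259] = 0.1183 m

S_c ≈ 0.118 m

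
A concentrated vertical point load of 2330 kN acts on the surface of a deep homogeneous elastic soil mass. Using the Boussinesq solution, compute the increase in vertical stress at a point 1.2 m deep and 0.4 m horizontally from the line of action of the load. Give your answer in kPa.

Δσ_z ≈ 594 kPa

Boussinesq vertical stress below a point load on an elastic half-space:
Δσ_z = 3P/(2πz²) · [1 + (r/z)²]^(−5/2)
r/z = 0.4/1.2 = 0.33333; [1+(r/z)²]^(−5/2) = 0.76843.
Δσ_z = 3×2330/(2π×1.2²) × 0.76843 = 772.56 × 0.76843 = 593.7 kPa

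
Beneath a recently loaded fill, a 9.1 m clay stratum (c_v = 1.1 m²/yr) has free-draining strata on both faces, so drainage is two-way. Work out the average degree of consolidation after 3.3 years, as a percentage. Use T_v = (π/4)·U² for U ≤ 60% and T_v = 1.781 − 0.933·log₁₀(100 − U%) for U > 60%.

U ≈ 47.2 %

Drainage path length: H_d = H/2 = 4.55 m (double drainage).
T_v = c_v·t/H_d² = 1.1×3.3/4.55² = 0.17534.
T_v = 0.17534 corresponds to the U ≤ 60% branch:
U = √(4T_v/π) = 0.4725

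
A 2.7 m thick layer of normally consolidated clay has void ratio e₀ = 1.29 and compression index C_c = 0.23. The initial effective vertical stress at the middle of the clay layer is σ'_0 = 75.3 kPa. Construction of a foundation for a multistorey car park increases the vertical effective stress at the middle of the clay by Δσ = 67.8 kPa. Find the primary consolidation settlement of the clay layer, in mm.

Final effective stress: σ'_f = σ'_0 + Δσ = 75.3 + 67.8 = 143.1 kPa.
Normally consolidated clay, so the full stress increment lies on the virgin compression line:
S_c = C_c·H/(1+e₀)·log₁₀(σ'_f/σ'_0) = 0.23×2.7/(1+1.29)×log₁₀(143.1/75.3)
    = 0.27118 × 0.27884 = 0.07562 m

S_c ≈ 75.6 mm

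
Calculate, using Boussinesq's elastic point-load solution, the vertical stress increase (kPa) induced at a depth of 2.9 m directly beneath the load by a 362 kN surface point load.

Δσ_z ≈ 20.6 kPa

Boussinesq vertical stress below a point load on an elastic half-space:
Δσ_z = 3P/(2πz²) · [1 + (r/z)²]^(−5/2)
r/z = 0/2.9 = 0; [1+(r/z)²]^(−5/2) = 1.
Δσ_z = 3×362/(2π×2.9²) × 1 = 20.552 × 1 = 20.55 kPa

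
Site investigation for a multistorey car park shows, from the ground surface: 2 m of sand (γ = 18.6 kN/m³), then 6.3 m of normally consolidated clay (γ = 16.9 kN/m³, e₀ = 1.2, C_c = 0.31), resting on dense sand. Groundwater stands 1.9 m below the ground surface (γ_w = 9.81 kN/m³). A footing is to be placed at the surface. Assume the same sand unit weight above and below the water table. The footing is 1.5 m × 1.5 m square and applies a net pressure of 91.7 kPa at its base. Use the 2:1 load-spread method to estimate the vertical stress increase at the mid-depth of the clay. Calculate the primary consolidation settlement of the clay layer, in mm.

Mid-depth of clay below the ground surface: z = 2 + 6.3/2 = 5.15 m.
Total vertical stress at mid-clay: σ_v = 18.6×2 + 16.9×3.15 = 90.435 kPa.
Pore pressure: u = 9.81×(5.15 − 1.9) = 31.883 kPa.
Initial effective stress: σ'_0 = σ_v − u = 90.435 − 31.883 = 58.552 kPa.
Stress increase at mid-clay by the 2:1 spreading method:
Δσ = qBL/((B+z)(L+z)) = 91.7×1.5×1.5/((1.5+5.15)(1.5+5.15)) = 4.6656 kPa
Final effective stress: σ'_f = σ'_0 + Δσ = 58.552 + 4.6656 = 63.218 kPa.
Normally consolidated clay, so the full stress increment lies on the virgin compression line:
S_c = C_c·H/(1+e₀)·log₁₀(σ'_f/σ'_0) = 0.31×6.3/(1+1.2)×log₁₀(63.218/58.552)
    = 0.88773 × 0.033299 = 0.02956 m

S_c ≈ 29.6 mm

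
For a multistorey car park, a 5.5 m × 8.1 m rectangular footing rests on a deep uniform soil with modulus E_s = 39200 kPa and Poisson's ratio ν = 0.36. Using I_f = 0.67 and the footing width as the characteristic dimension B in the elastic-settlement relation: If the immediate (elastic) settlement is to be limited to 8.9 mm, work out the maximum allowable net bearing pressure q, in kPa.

S_e = q·B·(1−ν²)/E_s · I_f  ⇒  q = S_e·E_s / (B·(1−ν²)·I_f).
q = 0.0089 × 39200 / (5.5 × 0.8704 × 0.67) = 108.8 kPa

q ≈ 109 kPa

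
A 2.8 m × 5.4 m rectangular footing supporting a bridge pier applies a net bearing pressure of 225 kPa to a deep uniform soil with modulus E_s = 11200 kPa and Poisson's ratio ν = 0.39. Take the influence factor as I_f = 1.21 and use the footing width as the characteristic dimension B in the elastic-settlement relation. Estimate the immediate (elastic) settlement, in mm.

S_e ≈ 57.7 mm

Immediate (elastic) settlement: S_e = q·B·(1−ν²)/E_s · I_f.
S_e = 225 × 2.8 × (1 − 0.39²) / 11200 × 1.21
    = 225 × 2.8 × 0.8479 / 11200 × 1.21
    = 0.05771 m = 57.71 mm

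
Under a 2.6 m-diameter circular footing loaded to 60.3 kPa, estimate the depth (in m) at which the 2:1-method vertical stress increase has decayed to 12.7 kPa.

2:1 spreading — at depth z the loaded area has grown by z in each plan dimension:
qD²/(D+z)² = Δσ_z ⇒ z = D(√(q/Δσ_z) − 1) = 2.6×(√(60.3/12.7) − 1) = 3.065 m

z ≈ 3.07 m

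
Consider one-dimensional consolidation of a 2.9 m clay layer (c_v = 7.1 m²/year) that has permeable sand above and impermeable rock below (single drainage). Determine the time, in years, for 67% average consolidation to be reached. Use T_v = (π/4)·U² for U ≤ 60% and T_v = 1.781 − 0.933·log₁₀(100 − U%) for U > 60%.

t ≈ 0.431 years

Drainage path length: H_d = H = 2.9 m (single drainage).
U > 60%: T_v = 1.781 − 0.933·log₁₀(100 − 67) = 0.36423.
t = T_v·H_d²/c_v = 0.36423×2.9²/7.1 = 0.4314 years.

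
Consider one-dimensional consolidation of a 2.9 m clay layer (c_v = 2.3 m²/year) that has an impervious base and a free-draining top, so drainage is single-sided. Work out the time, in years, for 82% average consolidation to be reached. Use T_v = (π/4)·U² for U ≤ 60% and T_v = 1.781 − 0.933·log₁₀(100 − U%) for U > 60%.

Drainage path length: H_d = H = 2.9 m (single drainage).
U > 60%: T_v = 1.781 − 0.933·log₁₀(100 − 82) = 0.60983.
t = T_v·H_d²/c_v = 0.60983×2.9²/2.3 = 2.23 years.

t ≈ 2.23 years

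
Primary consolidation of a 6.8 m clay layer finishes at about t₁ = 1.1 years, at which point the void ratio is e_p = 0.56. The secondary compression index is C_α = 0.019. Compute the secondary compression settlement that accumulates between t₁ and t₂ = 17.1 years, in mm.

Secondary compression: S_s = C_α·H/(1+e_p)·log₁₀(t₂/t₁)
S_s = 0.019×6.8/(1+0.56)×log₁₀(17.1/1.1)
    = 0.08282 × 1.192 = 0.09869 m

S_s ≈ 98.7 mm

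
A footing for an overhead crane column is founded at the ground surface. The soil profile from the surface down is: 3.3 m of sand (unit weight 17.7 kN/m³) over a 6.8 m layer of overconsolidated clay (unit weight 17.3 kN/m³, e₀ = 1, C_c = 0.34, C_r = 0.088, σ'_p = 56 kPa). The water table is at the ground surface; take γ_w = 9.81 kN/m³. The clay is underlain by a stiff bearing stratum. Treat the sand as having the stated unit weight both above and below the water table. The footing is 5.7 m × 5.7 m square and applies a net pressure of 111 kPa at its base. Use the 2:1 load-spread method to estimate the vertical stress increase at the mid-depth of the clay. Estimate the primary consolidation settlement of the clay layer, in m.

Mid-depth of clay below the ground surface: z = 3.3 + 6.8/2 = 6.7 m.
Total vertical stress at mid-clay: σ_v = 17.7×3.3 + 17.3×3.4 = 117.23 kPa.
Pore pressure: u = 9.81×(6.7 − 0) = 65.727 kPa.
Initial effective stress: σ'_0 = σ_v − u = 117.23 − 65.727 = 51.503 kPa.
Stress increase at mid-clay by the 2:1 spreading method:
Δσ = qBL/((B+z)(L+z)) = 111×5.7×5.7/((5.7+6.7)(5.7+6.7)) = 23.455 kPa
Final effective stress: σ'_f = 51.503 + 23.455 = 74.958 kPa.
σ'_f = 74.958 > σ'_p = 56 kPa, so the stress path crosses the preconsolidation pressure — recompression up to σ'_p, then virgin compression beyond:
S_c = H/(1+e₀)·[C_r·log₁₀(σ'_p/σ'_0) + C_c·log₁₀(σ'_f/σ'_p)]
    = 6.8/2 × [0.088×log₁₀(56/51.503) + 0.34×log₁₀(74.958/56)]
    = 3.4 × [0.0031993 + 0.043054] = 0.1573 m

S_c ≈ 0.157 m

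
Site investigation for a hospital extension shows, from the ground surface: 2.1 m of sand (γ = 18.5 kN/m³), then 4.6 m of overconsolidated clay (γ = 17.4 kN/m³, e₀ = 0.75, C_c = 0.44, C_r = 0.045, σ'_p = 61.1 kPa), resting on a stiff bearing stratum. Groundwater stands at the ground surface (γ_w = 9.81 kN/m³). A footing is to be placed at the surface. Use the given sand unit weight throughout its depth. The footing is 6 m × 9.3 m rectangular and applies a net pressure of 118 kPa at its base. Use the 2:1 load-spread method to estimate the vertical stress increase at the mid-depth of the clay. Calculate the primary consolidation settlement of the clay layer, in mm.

S_c ≈ 175 mm

Mid-depth of clay below the ground surface: z = 2.1 + 4.6/2 = 4.4 m.
Total vertical stress at mid-clay: σ_v = 18.5×2.1 + 17.4×2.3 = 78.87 kPa.
Pore pressure: u = 9.81×(4.4 − 0) = 43.164 kPa.
Initial effective stress: σ'_0 = σ_v − u = 78.87 − 43.164 = 35.706 kPa.
Stress increase at mid-clay by the 2:1 spreading method:
Δσ = qBL/((B+z)(L+z)) = 118×6×9.3/((6+4.4)(9.3+4.4)) = 46.213 kPa
Final effective stress: σ'_f = 35.706 + 46.213 = 81.919 kPa.
σ'_f = 81.919 > σ'_p = 61.1 kPa, so the stress path crosses the preconsolidation pressure — recompression up to σ'_p, then virgin compression beyond:
S_c = H/(1+e₀)·[C_r·log₁₀(σ'_p/σ'_0) + C_c·log₁₀(σ'_f/σ'_p)]
    = 4.6/1.75 × [0.045×log₁₀(61.1/35.706) + 0.44×log₁₀(81.919/61.1)]
    = 2.6286 × [0.010499 + 0.056031] = 0.1749 m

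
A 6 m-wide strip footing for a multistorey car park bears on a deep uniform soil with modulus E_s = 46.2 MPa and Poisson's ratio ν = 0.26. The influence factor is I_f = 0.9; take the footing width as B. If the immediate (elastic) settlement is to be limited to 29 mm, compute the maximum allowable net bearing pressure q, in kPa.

q ≈ 266 kPa

E_s = 46.2 MPa = 46200 kPa.
S_e = q·B·(1−ν²)/E_s · I_f  ⇒  q = S_e·E_s / (B·(1−ν²)·I_f).
q = 0.029 × 46200 / (6 × 0.9324 × 0.9) = 266.1 kPa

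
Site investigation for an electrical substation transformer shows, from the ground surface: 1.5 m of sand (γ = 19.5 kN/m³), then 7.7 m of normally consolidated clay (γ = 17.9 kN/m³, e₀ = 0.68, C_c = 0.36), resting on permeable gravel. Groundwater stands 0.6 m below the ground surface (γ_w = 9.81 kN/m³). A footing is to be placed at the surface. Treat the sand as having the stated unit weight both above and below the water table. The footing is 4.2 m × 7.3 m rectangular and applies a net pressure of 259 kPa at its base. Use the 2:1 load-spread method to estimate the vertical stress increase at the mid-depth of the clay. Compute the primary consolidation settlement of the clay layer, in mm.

Mid-depth of clay below the ground surface: z = 1.5 + 7.7/2 = 5.35 m.
Total vertical stress at mid-clay: σ_v = 19.5×1.5 + 17.9×3.85 = 98.165 kPa.
Pore pressure: u = 9.81×(5.35 − 0.6) = 46.598 kPa.
Initial effective stress: σ'_0 = σ_v − u = 98.165 − 46.598 = 51.567 kPa.
Stress increase at mid-clay by the 2:1 spreading method:
Δσ = qBL/((B+z)(L+z)) = 259×4.2×7.3/((4.2+5.35)(7.3+5.35)) = 65.732 kPa
Final effective stress: σ'_f = σ'_0 + Δσ = 51.567 + 65.732 = 117.3 kPa.
Normally consolidated clay, so the full stress increment lies on the virgin compression line:
S_c = C_c·H/(1+e₀)·log₁₀(σ'_f/σ'_0) = 0.36×7.7/(1+0.68)×log₁₀(117.3/51.567)
    = 1.65 × 0.35693 = 0.5889 m

S_c ≈ 589 mm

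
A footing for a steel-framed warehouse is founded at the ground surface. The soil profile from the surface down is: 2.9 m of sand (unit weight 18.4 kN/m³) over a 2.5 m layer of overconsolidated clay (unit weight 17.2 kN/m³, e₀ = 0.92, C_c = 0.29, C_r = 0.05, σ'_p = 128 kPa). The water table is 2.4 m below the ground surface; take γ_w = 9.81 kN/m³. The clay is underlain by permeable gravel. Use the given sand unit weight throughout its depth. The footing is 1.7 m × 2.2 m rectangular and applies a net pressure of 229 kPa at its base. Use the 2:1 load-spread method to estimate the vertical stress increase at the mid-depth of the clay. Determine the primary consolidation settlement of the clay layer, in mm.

Mid-depth of clay below the ground surface: z = 2.9 + 2.5/2 = 4.15 m.
Total vertical stress at mid-clay: σ_v = 18.4×2.9 + 17.2×1.25 = 74.86 kPa.
Pore pressure: u = 9.81×(4.15 − 2.4) = 17.168 kPa.
Initial effective stress: σ'_0 = σ_v − u = 74.86 − 17.168 = 57.692 kPa.
Stress increase at mid-clay by the 2:1 spreading method:
Δσ = qBL/((B+z)(L+z)) = 229×1.7×2.2/((1.7+4.15)(2.2+4.15)) = 23.056 kPa
Final effective stress: σ'_f = 57.692 + 23.056 = 80.748 kPa.
σ'_f = 80.748 ≤ σ'_p = 128 kPa, so the clay remains overconsolidated and only the recompression index applies:
S_c = C_r·H/(1+e₀)·log₁₀(σ'_f/σ'_0) = 0.05×2.5/1.92×log₁₀(80.748/57.692)
    = 0.065105 × 0.14602 = 0.009507 m

S_c ≈ 9.51 mm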